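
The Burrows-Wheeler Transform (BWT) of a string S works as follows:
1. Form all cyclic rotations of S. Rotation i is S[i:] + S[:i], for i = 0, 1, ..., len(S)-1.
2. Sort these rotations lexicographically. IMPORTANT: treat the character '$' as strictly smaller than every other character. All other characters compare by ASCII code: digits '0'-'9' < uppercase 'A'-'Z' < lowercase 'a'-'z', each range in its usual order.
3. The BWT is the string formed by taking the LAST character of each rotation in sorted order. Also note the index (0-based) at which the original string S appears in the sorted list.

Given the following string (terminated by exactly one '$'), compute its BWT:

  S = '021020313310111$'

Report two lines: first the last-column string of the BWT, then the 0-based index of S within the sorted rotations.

All 16 rotations (rotation i = S[i:]+S[:i]):
  rot[0] = 021020313310111$
  rot[1] = 21020313310111$0
  rot[2] = 1020313310111$02
  rot[3] = 020313310111$021
  rot[4] = 20313310111$0210
  rot[5] = 0313310111$02102
  rot[6] = 313310111$021020
  rot[7] = 13310111$0210203
  rot[8] = 3310111$02102031
  rot[9] = 310111$021020313
  rot[10] = 10111$0210203133
  rot[11] = 0111$02102031331
  rot[12] = 111$021020313310
  rot[13] = 11$0210203133101
  rot[14] = 1$02102031331011
  rot[15] = $021020313310111
Sorted (with $ < everything):
  sorted[0] = $021020313310111  (last char: '1')
  sorted[1] = 0111$02102031331  (last char: '1')
  sorted[2] = 020313310111$021  (last char: '1')
  sorted[3] = 021020313310111$  (last char: '$')
  sorted[4] = 0313310111$02102  (last char: '2')
  sorted[5] = 1$02102031331011  (last char: '1')
  sorted[6] = 10111$0210203133  (last char: '3')
  sorted[7] = 1020313310111$02  (last char: '2')
  sorted[8] = 11$0210203133101  (last char: '1')
  sorted[9] = 111$021020313310  (last char: '0')
  sorted[10] = 13310111$0210203  (last char: '3')
  sorted[11] = 20313310111$0210  (last char: '0')
  sorted[12] = 21020313310111$0  (last char: '0')
  sorted[13] = 310111$021020313  (last char: '3')
  sorted[14] = 313310111$021020  (last char: '0')
  sorted[15] = 3310111$02102031  (last char: '1')
Last column: 111$213210300301
Original string S is at sorted index 3

Answer: 111$213210300301
3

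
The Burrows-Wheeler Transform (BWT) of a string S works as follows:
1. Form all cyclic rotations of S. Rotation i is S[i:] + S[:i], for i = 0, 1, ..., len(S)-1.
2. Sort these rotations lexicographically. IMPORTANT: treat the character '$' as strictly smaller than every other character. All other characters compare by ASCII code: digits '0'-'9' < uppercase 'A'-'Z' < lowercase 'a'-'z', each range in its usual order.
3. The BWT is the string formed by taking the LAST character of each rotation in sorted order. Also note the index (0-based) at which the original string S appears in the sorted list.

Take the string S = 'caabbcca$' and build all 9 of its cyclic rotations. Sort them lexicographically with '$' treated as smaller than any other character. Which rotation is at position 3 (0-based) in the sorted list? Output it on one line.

All 9 rotations (rotation i = S[i:]+S[:i]):
  rot[0] = caabbcca$
  rot[1] = aabbcca$c
  rot[2] = abbcca$ca
  rot[3] = bbcca$caa
  rot[4] = bcca$caab
  rot[5] = cca$caabb
  rot[6] = ca$caabbc
  rot[7] = a$caabbcc
  rot[8] = $caabbcca
Sorted (with $ < everything):
  sorted[0] = $caabbcca
  sorted[1] = a$caabbcc
  sorted[2] = aabbcca$c
  sorted[3] = abbcca$ca
  sorted[4] = bbcca$caa
  sorted[5] = bcca$caab
  sorted[6] = ca$caabbc
  sorted[7] = caabbcca$
  sorted[8] = cca$caabb
sorted[3] = abbcca$ca

Answer: abbcca$ca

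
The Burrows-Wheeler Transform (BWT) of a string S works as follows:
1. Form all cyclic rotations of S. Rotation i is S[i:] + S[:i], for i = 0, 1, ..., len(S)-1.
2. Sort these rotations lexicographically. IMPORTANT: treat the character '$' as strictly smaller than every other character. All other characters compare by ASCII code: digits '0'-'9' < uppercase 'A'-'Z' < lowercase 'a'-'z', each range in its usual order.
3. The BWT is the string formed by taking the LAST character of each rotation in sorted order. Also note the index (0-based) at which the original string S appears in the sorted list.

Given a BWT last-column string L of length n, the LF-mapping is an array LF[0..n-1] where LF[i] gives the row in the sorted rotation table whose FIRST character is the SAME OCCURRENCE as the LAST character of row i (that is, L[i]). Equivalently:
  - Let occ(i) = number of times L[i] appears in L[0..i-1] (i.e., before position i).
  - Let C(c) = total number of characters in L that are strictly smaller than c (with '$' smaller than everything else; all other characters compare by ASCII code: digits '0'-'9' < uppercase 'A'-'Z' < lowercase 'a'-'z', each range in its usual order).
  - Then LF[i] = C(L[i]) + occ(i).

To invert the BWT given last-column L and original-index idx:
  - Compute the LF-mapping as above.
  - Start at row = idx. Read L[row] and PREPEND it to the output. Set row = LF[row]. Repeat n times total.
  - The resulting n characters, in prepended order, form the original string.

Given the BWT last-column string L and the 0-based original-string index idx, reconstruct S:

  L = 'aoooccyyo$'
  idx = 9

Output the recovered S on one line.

Answer: yoyococoa$

Derivation:
LF mapping: 1 4 5 6 2 3 8 9 7 0
Walk LF starting at row 9, prepending L[row]:
  step 1: row=9, L[9]='$', prepend. Next row=LF[9]=0
  step 2: row=0, L[0]='a', prepend. Next row=LF[0]=1
  step 3: row=1, L[1]='o', prepend. Next row=LF[1]=4
  step 4: row=4, L[4]='c', prepend. Next row=LF[4]=2
  step 5: row=2, L[2]='o', prepend. Next row=LF[2]=5
  step 6: row=5, L[5]='c', prepend. Next row=LF[5]=3
  step 7: row=3, L[3]='o', prepend. Next row=LF[3]=6
  step 8: row=6, L[6]='y', prepend. Next row=LF[6]=8
  step 9: row=8, L[8]='o', prepend. Next row=LF[8]=7
  step 10: row=7, L[7]='y', prepend. Next row=LF[7]=9
Reversed output: yoyococoa$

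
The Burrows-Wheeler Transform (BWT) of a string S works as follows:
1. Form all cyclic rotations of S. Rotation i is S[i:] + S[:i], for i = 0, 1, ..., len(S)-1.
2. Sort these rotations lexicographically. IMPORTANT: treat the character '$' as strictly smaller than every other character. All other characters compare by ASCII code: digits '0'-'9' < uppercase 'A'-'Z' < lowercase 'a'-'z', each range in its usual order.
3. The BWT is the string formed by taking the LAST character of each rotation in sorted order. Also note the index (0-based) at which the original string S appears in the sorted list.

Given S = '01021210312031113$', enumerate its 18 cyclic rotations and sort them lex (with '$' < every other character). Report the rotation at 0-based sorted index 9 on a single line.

All 18 rotations (rotation i = S[i:]+S[:i]):
  rot[0] = 01021210312031113$
  rot[1] = 1021210312031113$0
  rot[2] = 021210312031113$01
  rot[3] = 21210312031113$010
  rot[4] = 1210312031113$0102
  rot[5] = 210312031113$01021
  rot[6] = 10312031113$010212
  rot[7] = 0312031113$0102121
  rot[8] = 312031113$01021210
  rot[9] = 12031113$010212103
  rot[10] = 2031113$0102121031
  rot[11] = 031113$01021210312
  rot[12] = 31113$010212103120
  rot[13] = 1113$0102121031203
  rot[14] = 113$01021210312031
  rot[15] = 13$010212103120311
  rot[16] = 3$0102121031203111
  rot[17] = $01021210312031113
Sorted (with $ < everything):
  sorted[0] = $01021210312031113
  sorted[1] = 01021210312031113$
  sorted[2] = 021210312031113$01
  sorted[3] = 031113$01021210312
  sorted[4] = 0312031113$0102121
  sorted[5] = 1021210312031113$0
  sorted[6] = 10312031113$010212
  sorted[7] = 1113$0102121031203
  sorted[8] = 113$01021210312031
  sorted[9] = 12031113$010212103
  sorted[10] = 1210312031113$0102
  sorted[11] = 13$010212103120311
  sorted[12] = 2031113$0102121031
  sorted[13] = 210312031113$01021
  sorted[14] = 21210312031113$010
  sorted[15] = 3$0102121031203111
  sorted[16] = 31113$010212103120
  sorted[17] = 312031113$01021210
sorted[9] = 12031113$010212103

Answer: 12031113$010212103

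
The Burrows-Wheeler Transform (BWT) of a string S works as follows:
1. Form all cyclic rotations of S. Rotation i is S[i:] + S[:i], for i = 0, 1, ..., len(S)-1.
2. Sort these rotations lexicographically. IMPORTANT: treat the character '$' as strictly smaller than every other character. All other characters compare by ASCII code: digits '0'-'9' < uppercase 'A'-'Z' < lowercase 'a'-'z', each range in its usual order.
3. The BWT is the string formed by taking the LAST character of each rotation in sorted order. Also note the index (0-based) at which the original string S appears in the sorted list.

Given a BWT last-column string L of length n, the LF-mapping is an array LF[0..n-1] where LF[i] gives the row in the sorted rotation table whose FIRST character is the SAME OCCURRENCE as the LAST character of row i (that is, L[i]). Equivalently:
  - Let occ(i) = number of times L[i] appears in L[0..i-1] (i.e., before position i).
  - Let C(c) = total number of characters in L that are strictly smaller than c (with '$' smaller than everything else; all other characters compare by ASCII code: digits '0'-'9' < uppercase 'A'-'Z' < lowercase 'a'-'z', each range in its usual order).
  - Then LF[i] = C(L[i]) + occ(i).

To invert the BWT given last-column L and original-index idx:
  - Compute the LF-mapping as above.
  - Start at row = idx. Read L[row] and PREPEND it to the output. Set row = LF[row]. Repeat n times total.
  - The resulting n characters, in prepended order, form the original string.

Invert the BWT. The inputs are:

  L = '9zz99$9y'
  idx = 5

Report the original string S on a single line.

LF mapping: 1 6 7 2 3 0 4 5
Walk LF starting at row 5, prepending L[row]:
  step 1: row=5, L[5]='$', prepend. Next row=LF[5]=0
  step 2: row=0, L[0]='9', prepend. Next row=LF[0]=1
  step 3: row=1, L[1]='z', prepend. Next row=LF[1]=6
  step 4: row=6, L[6]='9', prepend. Next row=LF[6]=4
  step 5: row=4, L[4]='9', prepend. Next row=LF[4]=3
  step 6: row=3, L[3]='9', prepend. Next row=LF[3]=2
  step 7: row=2, L[2]='z', prepend. Next row=LF[2]=7
  step 8: row=7, L[7]='y', prepend. Next row=LF[7]=5
Reversed output: yz999z9$

Answer: yz999z9$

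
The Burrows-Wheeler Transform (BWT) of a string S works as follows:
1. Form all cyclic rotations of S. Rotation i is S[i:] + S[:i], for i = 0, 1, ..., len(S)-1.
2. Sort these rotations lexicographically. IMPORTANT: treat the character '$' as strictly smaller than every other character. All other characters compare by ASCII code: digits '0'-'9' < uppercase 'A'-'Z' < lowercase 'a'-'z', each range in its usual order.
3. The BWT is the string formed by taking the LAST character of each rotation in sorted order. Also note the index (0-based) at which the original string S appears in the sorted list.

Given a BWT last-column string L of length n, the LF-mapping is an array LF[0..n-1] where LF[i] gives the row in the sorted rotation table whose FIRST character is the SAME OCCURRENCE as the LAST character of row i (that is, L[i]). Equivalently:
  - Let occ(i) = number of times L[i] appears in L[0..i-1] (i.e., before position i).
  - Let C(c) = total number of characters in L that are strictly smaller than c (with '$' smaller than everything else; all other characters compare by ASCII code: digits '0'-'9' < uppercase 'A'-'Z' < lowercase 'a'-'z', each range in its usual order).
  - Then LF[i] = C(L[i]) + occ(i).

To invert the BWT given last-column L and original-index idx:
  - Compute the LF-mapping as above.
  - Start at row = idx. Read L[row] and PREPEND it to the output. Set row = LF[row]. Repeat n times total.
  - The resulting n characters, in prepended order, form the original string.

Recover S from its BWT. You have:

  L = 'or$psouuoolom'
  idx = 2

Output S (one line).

Answer: muouorlsoopo$

Derivation:
LF mapping: 3 9 0 8 10 4 11 12 5 6 1 7 2
Walk LF starting at row 2, prepending L[row]:
  step 1: row=2, L[2]='$', prepend. Next row=LF[2]=0
  step 2: row=0, L[0]='o', prepend. Next row=LF[0]=3
  step 3: row=3, L[3]='p', prepend. Next row=LF[3]=8
  step 4: row=8, L[8]='o', prepend. Next row=LF[8]=5
  step 5: row=5, L[5]='o', prepend. Next row=LF[5]=4
  step 6: row=4, L[4]='s', prepend. Next row=LF[4]=10
  step 7: row=10, L[10]='l', prepend. Next row=LF[10]=1
  step 8: row=1, L[1]='r', prepend. Next row=LF[1]=9
  step 9: row=9, L[9]='o', prepend. Next row=LF[9]=6
  step 10: row=6, L[6]='u', prepend. Next row=LF[6]=11
  step 11: row=11, L[11]='o', prepend. Next row=LF[11]=7
  step 12: row=7, L[7]='u', prepend. Next row=LF[7]=12
  step 13: row=12, L[12]='m', prepend. Next row=LF[12]=2
Reversed output: muouorlsoopo$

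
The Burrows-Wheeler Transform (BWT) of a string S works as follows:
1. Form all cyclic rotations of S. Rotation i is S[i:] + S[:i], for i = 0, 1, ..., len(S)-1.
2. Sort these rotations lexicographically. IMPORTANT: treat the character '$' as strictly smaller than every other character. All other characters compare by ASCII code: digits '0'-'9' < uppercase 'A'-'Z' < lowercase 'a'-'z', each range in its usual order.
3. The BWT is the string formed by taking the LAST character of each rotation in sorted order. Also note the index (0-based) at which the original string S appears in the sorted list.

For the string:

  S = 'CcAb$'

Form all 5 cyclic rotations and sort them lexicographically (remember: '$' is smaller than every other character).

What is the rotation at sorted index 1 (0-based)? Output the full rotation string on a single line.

Answer: Ab$Cc

Derivation:
All 5 rotations (rotation i = S[i:]+S[:i]):
  rot[0] = CcAb$
  rot[1] = cAb$C
  rot[2] = Ab$Cc
  rot[3] = b$CcA
  rot[4] = $CcAb
Sorted (with $ < everything):
  sorted[0] = $CcAb
  sorted[1] = Ab$Cc
  sorted[2] = CcAb$
  sorted[3] = b$CcA
  sorted[4] = cAb$C
sorted[1] = Ab$Cc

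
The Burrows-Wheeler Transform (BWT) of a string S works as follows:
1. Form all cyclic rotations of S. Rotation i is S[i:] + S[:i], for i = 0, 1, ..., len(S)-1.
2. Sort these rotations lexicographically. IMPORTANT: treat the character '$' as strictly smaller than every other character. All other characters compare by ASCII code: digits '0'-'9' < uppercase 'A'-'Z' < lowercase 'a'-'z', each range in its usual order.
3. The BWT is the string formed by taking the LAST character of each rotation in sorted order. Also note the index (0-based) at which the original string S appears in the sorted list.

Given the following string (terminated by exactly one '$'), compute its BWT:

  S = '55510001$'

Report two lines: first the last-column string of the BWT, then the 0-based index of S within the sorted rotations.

Answer: 11000555$
8

Derivation:
All 9 rotations (rotation i = S[i:]+S[:i]):
  rot[0] = 55510001$
  rot[1] = 5510001$5
  rot[2] = 510001$55
  rot[3] = 10001$555
  rot[4] = 0001$5551
  rot[5] = 001$55510
  rot[6] = 01$555100
  rot[7] = 1$5551000
  rot[8] = $55510001
Sorted (with $ < everything):
  sorted[0] = $55510001  (last char: '1')
  sorted[1] = 0001$5551  (last char: '1')
  sorted[2] = 001$55510  (last char: '0')
  sorted[3] = 01$555100  (last char: '0')
  sorted[4] = 1$5551000  (last char: '0')
  sorted[5] = 10001$555  (last char: '5')
  sorted[6] = 510001$55  (last char: '5')
  sorted[7] = 5510001$5  (last char: '5')
  sorted[8] = 55510001$  (last char: '$')
Last column: 11000555$
Original string S is at sorted index 8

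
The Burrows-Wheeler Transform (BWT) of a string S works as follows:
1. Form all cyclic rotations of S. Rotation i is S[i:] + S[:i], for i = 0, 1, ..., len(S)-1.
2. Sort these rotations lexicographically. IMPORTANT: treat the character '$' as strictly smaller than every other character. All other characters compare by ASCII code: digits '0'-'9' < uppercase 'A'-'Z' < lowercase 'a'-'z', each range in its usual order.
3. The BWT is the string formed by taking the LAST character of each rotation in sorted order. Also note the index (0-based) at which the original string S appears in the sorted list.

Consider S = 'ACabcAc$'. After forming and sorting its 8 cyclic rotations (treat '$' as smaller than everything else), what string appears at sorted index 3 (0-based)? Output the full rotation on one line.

All 8 rotations (rotation i = S[i:]+S[:i]):
  rot[0] = ACabcAc$
  rot[1] = CabcAc$A
  rot[2] = abcAc$AC
  rot[3] = bcAc$ACa
  rot[4] = cAc$ACab
  rot[5] = Ac$ACabc
  rot[6] = c$ACabcA
  rot[7] = $ACabcAc
Sorted (with $ < everything):
  sorted[0] = $ACabcAc
  sorted[1] = ACabcAc$
  sorted[2] = Ac$ACabc
  sorted[3] = CabcAc$A
  sorted[4] = abcAc$AC
  sorted[5] = bcAc$ACa
  sorted[6] = c$ACabcA
  sorted[7] = cAc$ACab
sorted[3] = CabcAc$A

Answer: CabcAc$A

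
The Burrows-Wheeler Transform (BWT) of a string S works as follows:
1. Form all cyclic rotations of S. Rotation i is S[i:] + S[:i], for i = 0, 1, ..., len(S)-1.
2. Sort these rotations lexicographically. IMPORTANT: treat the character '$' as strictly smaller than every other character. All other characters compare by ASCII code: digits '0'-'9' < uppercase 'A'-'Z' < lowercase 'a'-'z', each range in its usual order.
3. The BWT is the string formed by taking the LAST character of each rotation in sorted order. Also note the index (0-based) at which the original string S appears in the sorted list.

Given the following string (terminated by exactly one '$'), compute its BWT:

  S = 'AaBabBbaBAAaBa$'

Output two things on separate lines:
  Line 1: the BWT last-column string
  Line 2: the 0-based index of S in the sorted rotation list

Answer: aBA$aaabBbAABaB
3

Derivation:
All 15 rotations (rotation i = S[i:]+S[:i]):
  rot[0] = AaBabBbaBAAaBa$
  rot[1] = aBabBbaBAAaBa$A
  rot[2] = BabBbaBAAaBa$Aa
  rot[3] = abBbaBAAaBa$AaB
  rot[4] = bBbaBAAaBa$AaBa
  rot[5] = BbaBAAaBa$AaBab
  rot[6] = baBAAaBa$AaBabB
  rot[7] = aBAAaBa$AaBabBb
  rot[8] = BAAaBa$AaBabBba
  rot[9] = AAaBa$AaBabBbaB
  rot[10] = AaBa$AaBabBbaBA
  rot[11] = aBa$AaBabBbaBAA
  rot[12] = Ba$AaBabBbaBAAa
  rot[13] = a$AaBabBbaBAAaB
  rot[14] = $AaBabBbaBAAaBa
Sorted (with $ < everything):
  sorted[0] = $AaBabBbaBAAaBa  (last char: 'a')
  sorted[1] = AAaBa$AaBabBbaB  (last char: 'B')
  sorted[2] = AaBa$AaBabBbaBA  (last char: 'A')
  sorted[3] = AaBabBbaBAAaBa$  (last char: '$')
  sorted[4] = BAAaBa$AaBabBba  (last char: 'a')
  sorted[5] = Ba$AaBabBbaBAAa  (last char: 'a')
  sorted[6] = BabBbaBAAaBa$Aa  (last char: 'a')
  sorted[7] = BbaBAAaBa$AaBab  (last char: 'b')
  sorted[8] = a$AaBabBbaBAAaB  (last char: 'B')
  sorted[9] = aBAAaBa$AaBabBb  (last char: 'b')
  sorted[10] = aBa$AaBabBbaBAA  (last char: 'A')
  sorted[11] = aBabBbaBAAaBa$A  (last char: 'A')
  sorted[12] = abBbaBAAaBa$AaB  (last char: 'B')
  sorted[13] = bBbaBAAaBa$AaBa  (last char: 'a')
  sorted[14] = baBAAaBa$AaBabB  (last char: 'B')
Last column: aBA$aaabBbAABaB
Original string S is at sorted index 3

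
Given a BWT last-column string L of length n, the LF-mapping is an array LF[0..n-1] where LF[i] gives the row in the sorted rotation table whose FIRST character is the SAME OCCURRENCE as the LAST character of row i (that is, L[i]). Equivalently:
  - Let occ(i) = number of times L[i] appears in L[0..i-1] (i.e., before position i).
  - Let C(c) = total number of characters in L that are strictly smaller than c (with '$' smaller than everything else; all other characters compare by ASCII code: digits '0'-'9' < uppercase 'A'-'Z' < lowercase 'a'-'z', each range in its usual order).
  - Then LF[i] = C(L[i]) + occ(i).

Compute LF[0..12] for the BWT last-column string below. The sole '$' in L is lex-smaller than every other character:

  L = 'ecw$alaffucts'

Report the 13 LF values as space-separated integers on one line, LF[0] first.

Char counts: '$':1, 'a':2, 'c':2, 'e':1, 'f':2, 'l':1, 's':1, 't':1, 'u':1, 'w':1
C (first-col start): C('$')=0, C('a')=1, C('c')=3, C('e')=5, C('f')=6, C('l')=8, C('s')=9, C('t')=10, C('u')=11, C('w')=12
L[0]='e': occ=0, LF[0]=C('e')+0=5+0=5
L[1]='c': occ=0, LF[1]=C('c')+0=3+0=3
L[2]='w': occ=0, LF[2]=C('w')+0=12+0=12
L[3]='$': occ=0, LF[3]=C('$')+0=0+0=0
L[4]='a': occ=0, LF[4]=C('a')+0=1+0=1
L[5]='l': occ=0, LF[5]=C('l')+0=8+0=8
L[6]='a': occ=1, LF[6]=C('a')+1=1+1=2
L[7]='f': occ=0, LF[7]=C('f')+0=6+0=6
L[8]='f': occ=1, LF[8]=C('f')+1=6+1=7
L[9]='u': occ=0, LF[9]=C('u')+0=11+0=11
L[10]='c': occ=1, LF[10]=C('c')+1=3+1=4
L[11]='t': occ=0, LF[11]=C('t')+0=10+0=10
L[12]='s': occ=0, LF[12]=C('s')+0=9+0=9

Answer: 5 3 12 0 1 8 2 6 7 11 4 10 9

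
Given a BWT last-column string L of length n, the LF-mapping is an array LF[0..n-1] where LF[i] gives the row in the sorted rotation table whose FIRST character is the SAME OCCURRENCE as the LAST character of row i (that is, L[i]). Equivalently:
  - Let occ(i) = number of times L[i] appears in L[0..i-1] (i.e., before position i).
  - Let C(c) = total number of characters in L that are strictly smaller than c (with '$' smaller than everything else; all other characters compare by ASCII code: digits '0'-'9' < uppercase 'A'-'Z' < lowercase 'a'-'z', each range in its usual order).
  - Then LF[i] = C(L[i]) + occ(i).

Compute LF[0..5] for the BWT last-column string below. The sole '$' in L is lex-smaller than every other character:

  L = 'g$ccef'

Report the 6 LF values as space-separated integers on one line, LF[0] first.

Char counts: '$':1, 'c':2, 'e':1, 'f':1, 'g':1
C (first-col start): C('$')=0, C('c')=1, C('e')=3, C('f')=4, C('g')=5
L[0]='g': occ=0, LF[0]=C('g')+0=5+0=5
L[1]='$': occ=0, LF[1]=C('$')+0=0+0=0
L[2]='c': occ=0, LF[2]=C('c')+0=1+0=1
L[3]='c': occ=1, LF[3]=C('c')+1=1+1=2
L[4]='e': occ=0, LF[4]=C('e')+0=3+0=3
L[5]='f': occ=0, LF[5]=C('f')+0=4+0=4

Answer: 5 0 1 2 3 4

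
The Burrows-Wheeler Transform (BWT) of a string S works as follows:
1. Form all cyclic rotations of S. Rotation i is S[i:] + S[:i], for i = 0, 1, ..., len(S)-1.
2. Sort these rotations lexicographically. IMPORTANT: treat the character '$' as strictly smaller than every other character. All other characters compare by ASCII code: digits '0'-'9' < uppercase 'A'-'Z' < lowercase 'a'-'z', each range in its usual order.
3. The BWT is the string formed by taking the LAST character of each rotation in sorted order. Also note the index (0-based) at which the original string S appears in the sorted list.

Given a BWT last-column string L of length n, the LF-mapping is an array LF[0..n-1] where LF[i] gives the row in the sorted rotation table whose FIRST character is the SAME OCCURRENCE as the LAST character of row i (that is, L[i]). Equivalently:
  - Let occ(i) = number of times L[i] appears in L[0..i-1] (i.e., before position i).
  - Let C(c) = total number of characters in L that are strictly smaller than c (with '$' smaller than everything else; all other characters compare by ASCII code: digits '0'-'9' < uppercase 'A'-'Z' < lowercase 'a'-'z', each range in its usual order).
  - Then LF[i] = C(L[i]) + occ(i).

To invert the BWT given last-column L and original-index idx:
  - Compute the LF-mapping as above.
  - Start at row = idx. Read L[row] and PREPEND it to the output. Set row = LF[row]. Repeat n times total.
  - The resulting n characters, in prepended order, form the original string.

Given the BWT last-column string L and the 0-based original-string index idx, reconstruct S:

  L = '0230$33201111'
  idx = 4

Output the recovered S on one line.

Answer: 121313130020$

Derivation:
LF mapping: 1 8 10 2 0 11 12 9 3 4 5 6 7
Walk LF starting at row 4, prepending L[row]:
  step 1: row=4, L[4]='$', prepend. Next row=LF[4]=0
  step 2: row=0, L[0]='0', prepend. Next row=LF[0]=1
  step 3: row=1, L[1]='2', prepend. Next row=LF[1]=8
  step 4: row=8, L[8]='0', prepend. Next row=LF[8]=3
  step 5: row=3, L[3]='0', prepend. Next row=LF[3]=2
  step 6: row=2, L[2]='3', prepend. Next row=LF[2]=10
  step 7: row=10, L[10]='1', prepend. Next row=LF[10]=5
  step 8: row=5, L[5]='3', prepend. Next row=LF[5]=11
  step 9: row=11, L[11]='1', prepend. Next row=LF[11]=6
  step 10: row=6, L[6]='3', prepend. Next row=LF[6]=12
  step 11: row=12, L[12]='1', prepend. Next row=LF[12]=7
  step 12: row=7, L[7]='2', prepend. Next row=LF[7]=9
  step 13: row=9, L[9]='1', prepend. Next row=LF[9]=4
Reversed output: 121313130020$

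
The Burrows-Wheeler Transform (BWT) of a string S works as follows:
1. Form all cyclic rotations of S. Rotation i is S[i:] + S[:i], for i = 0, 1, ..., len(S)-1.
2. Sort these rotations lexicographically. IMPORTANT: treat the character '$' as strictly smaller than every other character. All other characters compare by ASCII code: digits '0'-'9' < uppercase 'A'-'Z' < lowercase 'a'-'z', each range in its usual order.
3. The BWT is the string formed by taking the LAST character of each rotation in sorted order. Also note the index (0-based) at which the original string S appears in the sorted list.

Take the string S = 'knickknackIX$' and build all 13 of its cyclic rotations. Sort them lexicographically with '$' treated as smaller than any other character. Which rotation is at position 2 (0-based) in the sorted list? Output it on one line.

All 13 rotations (rotation i = S[i:]+S[:i]):
  rot[0] = knickknackIX$
  rot[1] = nickknackIX$k
  rot[2] = ickknackIX$kn
  rot[3] = ckknackIX$kni
  rot[4] = kknackIX$knic
  rot[5] = knackIX$knick
  rot[6] = nackIX$knickk
  rot[7] = ackIX$knickkn
  rot[8] = ckIX$knickkna
  rot[9] = kIX$knickknac
  rot[10] = IX$knickknack
  rot[11] = X$knickknackI
  rot[12] = $knickknackIX
Sorted (with $ < everything):
  sorted[0] = $knickknackIX
  sorted[1] = IX$knickknack
  sorted[2] = X$knickknackI
  sorted[3] = ackIX$knickkn
  sorted[4] = ckIX$knickkna
  sorted[5] = ckknackIX$kni
  sorted[6] = ickknackIX$kn
  sorted[7] = kIX$knickknac
  sorted[8] = kknackIX$knic
  sorted[9] = knackIX$knick
  sorted[10] = knickknackIX$
  sorted[11] = nackIX$knickk
  sorted[12] = nickknackIX$k
sorted[2] = X$knickknackI

Answer: X$knickknackI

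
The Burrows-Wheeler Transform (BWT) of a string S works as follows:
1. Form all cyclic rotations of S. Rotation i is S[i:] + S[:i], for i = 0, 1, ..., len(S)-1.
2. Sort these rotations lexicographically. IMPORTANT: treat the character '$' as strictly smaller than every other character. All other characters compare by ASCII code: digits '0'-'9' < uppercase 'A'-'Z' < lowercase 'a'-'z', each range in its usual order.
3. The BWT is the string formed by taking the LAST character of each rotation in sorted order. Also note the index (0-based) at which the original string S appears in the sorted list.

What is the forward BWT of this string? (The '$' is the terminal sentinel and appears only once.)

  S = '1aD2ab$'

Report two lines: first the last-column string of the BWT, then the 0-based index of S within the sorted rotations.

All 7 rotations (rotation i = S[i:]+S[:i]):
  rot[0] = 1aD2ab$
  rot[1] = aD2ab$1
  rot[2] = D2ab$1a
  rot[3] = 2ab$1aD
  rot[4] = ab$1aD2
  rot[5] = b$1aD2a
  rot[6] = $1aD2ab
Sorted (with $ < everything):
  sorted[0] = $1aD2ab  (last char: 'b')
  sorted[1] = 1aD2ab$  (last char: '$')
  sorted[2] = 2ab$1aD  (last char: 'D')
  sorted[3] = D2ab$1a  (last char: 'a')
  sorted[4] = aD2ab$1  (last char: '1')
  sorted[5] = ab$1aD2  (last char: '2')
  sorted[6] = b$1aD2a  (last char: 'a')
Last column: b$Da12a
Original string S is at sorted index 1

Answer: b$Da12a
1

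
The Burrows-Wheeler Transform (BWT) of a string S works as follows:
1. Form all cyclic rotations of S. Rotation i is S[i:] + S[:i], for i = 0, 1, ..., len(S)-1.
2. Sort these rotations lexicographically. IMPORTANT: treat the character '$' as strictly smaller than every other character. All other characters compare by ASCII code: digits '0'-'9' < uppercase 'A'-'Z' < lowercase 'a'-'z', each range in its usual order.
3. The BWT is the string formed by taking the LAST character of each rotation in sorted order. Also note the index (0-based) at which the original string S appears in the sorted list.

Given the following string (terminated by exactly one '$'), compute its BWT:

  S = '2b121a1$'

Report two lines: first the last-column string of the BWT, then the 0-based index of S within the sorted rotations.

Answer: 1ab21$12
5

Derivation:
All 8 rotations (rotation i = S[i:]+S[:i]):
  rot[0] = 2b121a1$
  rot[1] = b121a1$2
  rot[2] = 121a1$2b
  rot[3] = 21a1$2b1
  rot[4] = 1a1$2b12
  rot[5] = a1$2b121
  rot[6] = 1$2b121a
  rot[7] = $2b121a1
Sorted (with $ < everything):
  sorted[0] = $2b121a1  (last char: '1')
  sorted[1] = 1$2b121a  (last char: 'a')
  sorted[2] = 121a1$2b  (last char: 'b')
  sorted[3] = 1a1$2b12  (last char: '2')
  sorted[4] = 21a1$2b1  (last char: '1')
  sorted[5] = 2b121a1$  (last char: '$')
  sorted[6] = a1$2b121  (last char: '1')
  sorted[7] = b121a1$2  (last char: '2')
Last column: 1ab21$12
Original string S is at sorted index 5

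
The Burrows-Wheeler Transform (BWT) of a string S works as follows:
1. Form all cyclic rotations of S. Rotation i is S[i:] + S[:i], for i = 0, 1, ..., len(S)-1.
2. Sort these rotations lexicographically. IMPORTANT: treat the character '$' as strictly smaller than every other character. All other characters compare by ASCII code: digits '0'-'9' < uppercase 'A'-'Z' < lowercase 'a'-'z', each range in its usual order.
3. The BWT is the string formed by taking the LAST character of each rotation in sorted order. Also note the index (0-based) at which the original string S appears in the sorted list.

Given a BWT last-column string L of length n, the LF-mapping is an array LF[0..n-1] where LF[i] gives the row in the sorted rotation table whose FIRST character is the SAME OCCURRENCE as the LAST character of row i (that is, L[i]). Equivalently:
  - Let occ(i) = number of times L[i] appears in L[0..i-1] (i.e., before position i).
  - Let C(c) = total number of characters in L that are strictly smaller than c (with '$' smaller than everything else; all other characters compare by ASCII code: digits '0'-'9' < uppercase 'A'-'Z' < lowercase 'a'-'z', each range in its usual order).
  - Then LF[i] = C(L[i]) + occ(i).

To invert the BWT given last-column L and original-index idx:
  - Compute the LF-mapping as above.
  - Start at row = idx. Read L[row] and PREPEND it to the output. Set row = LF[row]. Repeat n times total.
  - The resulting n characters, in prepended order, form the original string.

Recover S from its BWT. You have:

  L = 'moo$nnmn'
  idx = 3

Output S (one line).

Answer: nnnomom$

Derivation:
LF mapping: 1 6 7 0 3 4 2 5
Walk LF starting at row 3, prepending L[row]:
  step 1: row=3, L[3]='$', prepend. Next row=LF[3]=0
  step 2: row=0, L[0]='m', prepend. Next row=LF[0]=1
  step 3: row=1, L[1]='o', prepend. Next row=LF[1]=6
  step 4: row=6, L[6]='m', prepend. Next row=LF[6]=2
  step 5: row=2, L[2]='o', prepend. Next row=LF[2]=7
  step 6: row=7, L[7]='n', prepend. Next row=LF[7]=5
  step 7: row=5, L[5]='n', prepend. Next row=LF[5]=4
  step 8: row=4, L[4]='n', prepend. Next row=LF[4]=3
Reversed output: nnnomom$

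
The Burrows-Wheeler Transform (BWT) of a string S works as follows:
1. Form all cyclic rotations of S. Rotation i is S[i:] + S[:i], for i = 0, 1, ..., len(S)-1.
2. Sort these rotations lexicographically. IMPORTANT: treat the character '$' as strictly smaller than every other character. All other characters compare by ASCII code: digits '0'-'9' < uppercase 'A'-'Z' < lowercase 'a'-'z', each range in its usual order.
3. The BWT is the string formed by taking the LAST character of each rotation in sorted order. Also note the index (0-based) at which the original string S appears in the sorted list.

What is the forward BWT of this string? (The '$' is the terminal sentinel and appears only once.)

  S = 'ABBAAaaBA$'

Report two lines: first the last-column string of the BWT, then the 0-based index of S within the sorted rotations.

All 10 rotations (rotation i = S[i:]+S[:i]):
  rot[0] = ABBAAaaBA$
  rot[1] = BBAAaaBA$A
  rot[2] = BAAaaBA$AB
  rot[3] = AAaaBA$ABB
  rot[4] = AaaBA$ABBA
  rot[5] = aaBA$ABBAA
  rot[6] = aBA$ABBAAa
  rot[7] = BA$ABBAAaa
  rot[8] = A$ABBAAaaB
  rot[9] = $ABBAAaaBA
Sorted (with $ < everything):
  sorted[0] = $ABBAAaaBA  (last char: 'A')
  sorted[1] = A$ABBAAaaB  (last char: 'B')
  sorted[2] = AAaaBA$ABB  (last char: 'B')
  sorted[3] = ABBAAaaBA$  (last char: '$')
  sorted[4] = AaaBA$ABBA  (last char: 'A')
  sorted[5] = BA$ABBAAaa  (last char: 'a')
  sorted[6] = BAAaaBA$AB  (last char: 'B')
  sorted[7] = BBAAaaBA$A  (last char: 'A')
  sorted[8] = aBA$ABBAAa  (last char: 'a')
  sorted[9] = aaBA$ABBAA  (last char: 'A')
Last column: ABB$AaBAaA
Original string S is at sorted index 3

Answer: ABB$AaBAaA
3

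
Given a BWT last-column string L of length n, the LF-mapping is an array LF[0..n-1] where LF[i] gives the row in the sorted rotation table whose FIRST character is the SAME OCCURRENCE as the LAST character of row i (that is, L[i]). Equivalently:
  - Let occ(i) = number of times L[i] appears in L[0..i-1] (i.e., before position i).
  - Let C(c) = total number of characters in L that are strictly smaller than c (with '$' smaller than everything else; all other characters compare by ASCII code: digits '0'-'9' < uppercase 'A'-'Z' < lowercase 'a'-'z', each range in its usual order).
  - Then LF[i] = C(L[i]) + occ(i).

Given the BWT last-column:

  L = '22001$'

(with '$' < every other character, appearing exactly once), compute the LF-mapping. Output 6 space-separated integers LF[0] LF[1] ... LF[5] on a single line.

Answer: 4 5 1 2 3 0

Derivation:
Char counts: '$':1, '0':2, '1':1, '2':2
C (first-col start): C('$')=0, C('0')=1, C('1')=3, C('2')=4
L[0]='2': occ=0, LF[0]=C('2')+0=4+0=4
L[1]='2': occ=1, LF[1]=C('2')+1=4+1=5
L[2]='0': occ=0, LF[2]=C('0')+0=1+0=1
L[3]='0': occ=1, LF[3]=C('0')+1=1+1=2
L[4]='1': occ=0, LF[4]=C('1')+0=3+0=3
L[5]='$': occ=0, LF[5]=C('$')+0=0+0=0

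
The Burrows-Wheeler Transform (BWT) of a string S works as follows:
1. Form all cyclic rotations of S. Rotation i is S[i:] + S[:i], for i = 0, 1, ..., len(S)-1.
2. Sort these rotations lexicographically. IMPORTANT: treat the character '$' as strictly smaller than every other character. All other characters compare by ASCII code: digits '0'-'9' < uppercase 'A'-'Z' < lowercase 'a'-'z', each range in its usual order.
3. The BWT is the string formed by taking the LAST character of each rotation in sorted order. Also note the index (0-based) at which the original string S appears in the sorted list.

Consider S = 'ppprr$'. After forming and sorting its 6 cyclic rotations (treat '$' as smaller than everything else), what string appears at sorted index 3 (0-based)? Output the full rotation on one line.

Answer: prr$pp

Derivation:
All 6 rotations (rotation i = S[i:]+S[:i]):
  rot[0] = ppprr$
  rot[1] = pprr$p
  rot[2] = prr$pp
  rot[3] = rr$ppp
  rot[4] = r$pppr
  rot[5] = $ppprr
Sorted (with $ < everything):
  sorted[0] = $ppprr
  sorted[1] = ppprr$
  sorted[2] = pprr$p
  sorted[3] = prr$pp
  sorted[4] = r$pppr
  sorted[5] = rr$ppp
sorted[3] = prr$pp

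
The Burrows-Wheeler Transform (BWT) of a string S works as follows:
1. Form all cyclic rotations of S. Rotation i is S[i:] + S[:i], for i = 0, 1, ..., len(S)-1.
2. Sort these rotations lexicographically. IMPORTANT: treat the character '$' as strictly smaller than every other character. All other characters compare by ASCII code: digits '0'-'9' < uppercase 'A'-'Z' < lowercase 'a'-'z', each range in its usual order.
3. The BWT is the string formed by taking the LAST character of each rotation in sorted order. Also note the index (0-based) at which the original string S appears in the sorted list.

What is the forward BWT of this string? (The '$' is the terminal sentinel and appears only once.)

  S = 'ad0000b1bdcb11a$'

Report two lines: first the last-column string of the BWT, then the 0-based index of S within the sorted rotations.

Answer: ad000b1b1$c01dab
9

Derivation:
All 16 rotations (rotation i = S[i:]+S[:i]):
  rot[0] = ad0000b1bdcb11a$
  rot[1] = d0000b1bdcb11a$a
  rot[2] = 0000b1bdcb11a$ad
  rot[3] = 000b1bdcb11a$ad0
  rot[4] = 00b1bdcb11a$ad00
  rot[5] = 0b1bdcb11a$ad000
  rot[6] = b1bdcb11a$ad0000
  rot[7] = 1bdcb11a$ad0000b
  rot[8] = bdcb11a$ad0000b1
  rot[9] = dcb11a$ad0000b1b
  rot[10] = cb11a$ad0000b1bd
  rot[11] = b11a$ad0000b1bdc
  rot[12] = 11a$ad0000b1bdcb
  rot[13] = 1a$ad0000b1bdcb1
  rot[14] = a$ad0000b1bdcb11
  rot[15] = $ad0000b1bdcb11a
Sorted (with $ < everything):
  sorted[0] = $ad0000b1bdcb11a  (last char: 'a')
  sorted[1] = 0000b1bdcb11a$ad  (last char: 'd')
  sorted[2] = 000b1bdcb11a$ad0  (last char: '0')
  sorted[3] = 00b1bdcb11a$ad00  (last char: '0')
  sorted[4] = 0b1bdcb11a$ad000  (last char: '0')
  sorted[5] = 11a$ad0000b1bdcb  (last char: 'b')
  sorted[6] = 1a$ad0000b1bdcb1  (last char: '1')
  sorted[7] = 1bdcb11a$ad0000b  (last char: 'b')
  sorted[8] = a$ad0000b1bdcb11  (last char: '1')
  sorted[9] = ad0000b1bdcb11a$  (last char: '$')
  sorted[10] = b11a$ad0000b1bdc  (last char: 'c')
  sorted[11] = b1bdcb11a$ad0000  (last char: '0')
  sorted[12] = bdcb11a$ad0000b1  (last char: '1')
  sorted[13] = cb11a$ad0000b1bd  (last char: 'd')
  sorted[14] = d0000b1bdcb11a$a  (last char: 'a')
  sorted[15] = dcb11a$ad0000b1b  (last char: 'b')
Last column: ad000b1b1$c01dab
Original string S is at sorted index 9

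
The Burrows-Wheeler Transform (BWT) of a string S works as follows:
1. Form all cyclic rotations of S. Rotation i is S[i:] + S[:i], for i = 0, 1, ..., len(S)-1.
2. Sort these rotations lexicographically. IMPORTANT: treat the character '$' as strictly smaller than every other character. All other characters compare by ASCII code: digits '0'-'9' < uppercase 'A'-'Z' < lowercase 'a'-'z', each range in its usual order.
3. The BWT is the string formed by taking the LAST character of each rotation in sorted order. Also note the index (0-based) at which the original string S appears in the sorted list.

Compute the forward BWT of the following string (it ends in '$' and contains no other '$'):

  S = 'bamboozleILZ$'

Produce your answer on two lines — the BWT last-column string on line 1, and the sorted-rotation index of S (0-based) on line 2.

All 13 rotations (rotation i = S[i:]+S[:i]):
  rot[0] = bamboozleILZ$
  rot[1] = amboozleILZ$b
  rot[2] = mboozleILZ$ba
  rot[3] = boozleILZ$bam
  rot[4] = oozleILZ$bamb
  rot[5] = ozleILZ$bambo
  rot[6] = zleILZ$bamboo
  rot[7] = leILZ$bambooz
  rot[8] = eILZ$bamboozl
  rot[9] = ILZ$bamboozle
  rot[10] = LZ$bamboozleI
  rot[11] = Z$bamboozleIL
  rot[12] = $bamboozleILZ
Sorted (with $ < everything):
  sorted[0] = $bamboozleILZ  (last char: 'Z')
  sorted[1] = ILZ$bamboozle  (last char: 'e')
  sorted[2] = LZ$bamboozleI  (last char: 'I')
  sorted[3] = Z$bamboozleIL  (last char: 'L')
  sorted[4] = amboozleILZ$b  (last char: 'b')
  sorted[5] = bamboozleILZ$  (last char: '$')
  sorted[6] = boozleILZ$bam  (last char: 'm')
  sorted[7] = eILZ$bamboozl  (last char: 'l')
  sorted[8] = leILZ$bambooz  (last char: 'z')
  sorted[9] = mboozleILZ$ba  (last char: 'a')
  sorted[10] = oozleILZ$bamb  (last char: 'b')
  sorted[11] = ozleILZ$bambo  (last char: 'o')
  sorted[12] = zleILZ$bamboo  (last char: 'o')
Last column: ZeILb$mlzaboo
Original string S is at sorted index 5

Answer: ZeILb$mlzaboo
5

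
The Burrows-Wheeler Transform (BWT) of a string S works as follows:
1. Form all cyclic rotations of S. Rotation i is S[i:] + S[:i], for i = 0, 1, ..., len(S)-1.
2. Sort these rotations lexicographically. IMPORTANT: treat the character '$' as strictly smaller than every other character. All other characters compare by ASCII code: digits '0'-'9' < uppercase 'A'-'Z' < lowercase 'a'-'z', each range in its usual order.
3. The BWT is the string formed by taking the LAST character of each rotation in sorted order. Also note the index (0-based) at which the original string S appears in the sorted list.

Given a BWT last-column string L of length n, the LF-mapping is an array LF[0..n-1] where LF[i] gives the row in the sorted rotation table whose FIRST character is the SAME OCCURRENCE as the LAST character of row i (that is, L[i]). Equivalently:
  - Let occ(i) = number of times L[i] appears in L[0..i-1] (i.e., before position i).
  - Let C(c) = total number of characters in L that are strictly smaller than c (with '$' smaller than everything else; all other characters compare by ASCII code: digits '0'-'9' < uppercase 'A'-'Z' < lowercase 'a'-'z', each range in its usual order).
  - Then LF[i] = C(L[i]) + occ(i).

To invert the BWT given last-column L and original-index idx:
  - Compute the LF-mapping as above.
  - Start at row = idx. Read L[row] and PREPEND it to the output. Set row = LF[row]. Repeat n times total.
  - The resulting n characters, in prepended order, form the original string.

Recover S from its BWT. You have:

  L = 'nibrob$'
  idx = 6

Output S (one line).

Answer: ribbon$

Derivation:
LF mapping: 4 3 1 6 5 2 0
Walk LF starting at row 6, prepending L[row]:
  step 1: row=6, L[6]='$', prepend. Next row=LF[6]=0
  step 2: row=0, L[0]='n', prepend. Next row=LF[0]=4
  step 3: row=4, L[4]='o', prepend. Next row=LF[4]=5
  step 4: row=5, L[5]='b', prepend. Next row=LF[5]=2
  step 5: row=2, L[2]='b', prepend. Next row=LF[2]=1
  step 6: row=1, L[1]='i', prepend. Next row=LF[1]=3
  step 7: row=3, L[3]='r', prepend. Next row=LF[3]=6
Reversed output: ribbon$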